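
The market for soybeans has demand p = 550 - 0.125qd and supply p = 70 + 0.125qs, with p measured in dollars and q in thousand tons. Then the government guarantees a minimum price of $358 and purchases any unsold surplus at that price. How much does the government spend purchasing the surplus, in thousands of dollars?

Rearranging demand gives qd = 4400 - 8p; rearranging supply gives qs = 8p - 560. Without the control the market clears where 4400 - 8p = 8p - 560, i.e. p* = 310 and q* = 1920.
Since 358 > 310, the floor is binding.
At p = 358: qd = 4400 - 8·358 = 1536 and qs = 8·358 - 560 = 2304.
Surplus = qs - qd = 768.
Government expenditure = surplus × support price = 768 × 358 = 274944.

274944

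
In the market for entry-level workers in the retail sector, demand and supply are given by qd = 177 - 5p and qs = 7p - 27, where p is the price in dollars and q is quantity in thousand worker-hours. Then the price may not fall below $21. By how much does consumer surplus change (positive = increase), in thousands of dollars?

-328

Equilibrium: 177 - 5p = 7p - 27, so 204 = 12p and p* = 17, q* = 92.
Because the floor (21) lies above the market-clearing price, it is binding.
At p = 21: qd = 177 - 5·21 = 72 and qs = 7·21 - 27 = 120.
Consumer surplus without the control is ½ · (35.4 - 17) · 92 = 846.4.
With the floor, consumers buy 72 units at 21, so CS = ½ · (35.4 - 21) · 72 = 518.4.
Change in consumer surplus = 518.4 - 846.4 = -328.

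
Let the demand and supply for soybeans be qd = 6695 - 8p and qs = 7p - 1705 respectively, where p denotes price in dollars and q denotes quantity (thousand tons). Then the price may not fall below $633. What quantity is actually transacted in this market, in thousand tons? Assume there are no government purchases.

Equilibrium: 6695 - 8p = 7p - 1705, so 8400 = 15p and p* = 560, q* = 2215.
The floor of 633 is above the equilibrium price 560, so it binds.
At p = 633: qd = 6695 - 8·633 = 1631 and qs = 7·633 - 1705 = 2726.
The quantity actually transacted is the short side, demand: 1631.

1631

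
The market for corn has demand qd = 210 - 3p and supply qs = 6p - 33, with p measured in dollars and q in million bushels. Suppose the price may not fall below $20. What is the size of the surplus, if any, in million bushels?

Without the control the market clears where 210 - 3p = 6p - 33, i.e. p* = 27 and q* = 129.
The floor of 20 is below the equilibrium price 27, so it is not binding; the market clears at p* = 27, q* = 129.
Since the control does not bind, there is no surplus.

0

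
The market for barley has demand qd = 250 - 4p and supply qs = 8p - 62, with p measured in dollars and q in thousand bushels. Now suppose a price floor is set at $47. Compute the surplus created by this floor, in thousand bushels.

Equilibrium: 250 - 4p = 8p - 62, so 312 = 12p and p* = 26, q* = 146.
Since 47 > 26, the floor is binding.
At p = 47: qd = 250 - 4·47 = 62 and qs = 8·47 - 62 = 314.
Surplus = qs - qd = 314 - 62 = 252.

252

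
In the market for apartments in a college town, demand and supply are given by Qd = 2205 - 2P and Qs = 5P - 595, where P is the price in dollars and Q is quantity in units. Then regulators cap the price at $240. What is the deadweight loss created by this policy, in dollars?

224000

Setting quantity demanded equal to quantity supplied, 2205 - 2P = 5P - 595, gives P* = 400 and Q* = 1405.
Because the ceiling (240) lies below the market-clearing price, it is binding.
At P = 240: Qd = 2205 - 2·240 = 1725 and Qs = 5·240 - 595 = 605.
Quantity traded falls to 605. At Q = 605 the demand price is (2205 - 605)/2 = 800 and the supply price is (595 + 605)/5 = 240.
Deadweight loss = ½ · (800 - 240) · (1405 - 605) = ½ · 560 · 800 = 224000.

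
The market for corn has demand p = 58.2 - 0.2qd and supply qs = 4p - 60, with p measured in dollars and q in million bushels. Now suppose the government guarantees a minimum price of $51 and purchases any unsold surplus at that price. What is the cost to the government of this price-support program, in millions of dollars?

Rearranging demand gives qd = 291 - 5p. Without the control the market clears where 291 - 5p = 4p - 60, i.e. p* = 39 and q* = 96.
Since 51 > 39, the floor is binding.
At p = 51: qd = 291 - 5·51 = 36 and qs = 4·51 - 60 = 144.
Surplus = qs - qd = 108.
Government expenditure = surplus × support price = 108 × 51 = 5508.

5508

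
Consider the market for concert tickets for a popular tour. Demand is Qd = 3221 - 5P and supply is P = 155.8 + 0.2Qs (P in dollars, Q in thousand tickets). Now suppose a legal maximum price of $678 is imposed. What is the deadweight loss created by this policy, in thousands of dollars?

Rearranging supply gives Qs = 5P - 779. Without the control the market clears where 3221 - 5P = 5P - 779, i.e. P* = 400 and Q* = 1221.
The ceiling of 678 is above the equilibrium price 400, so it is not binding; the market clears at P* = 400, Q* = 1221.
Since the control does not bind, no trades are prevented and deadweight loss is zero.

0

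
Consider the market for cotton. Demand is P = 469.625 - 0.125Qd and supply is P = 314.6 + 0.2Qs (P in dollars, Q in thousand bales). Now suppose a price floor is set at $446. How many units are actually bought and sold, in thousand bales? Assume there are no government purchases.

189

Rearranging demand gives Qd = 3757 - 8P; rearranging supply gives Qs = 5P - 1573. Setting quantity demanded equal to quantity supplied, 3757 - 8P = 5P - 1573, gives P* = 410 and Q* = 477.
Since 446 > 410, the floor is binding.
At P = 446: Qd = 3757 - 8·446 = 189 and Qs = 5·446 - 1573 = 657.
The quantity actually transacted is the short side, demand: 189.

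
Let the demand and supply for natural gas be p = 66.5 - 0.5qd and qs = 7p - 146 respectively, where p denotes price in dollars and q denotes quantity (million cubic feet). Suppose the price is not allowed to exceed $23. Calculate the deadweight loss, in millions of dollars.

Rearranging demand gives qd = 133 - 2p. Without the control the market clears where 133 - 2p = 7p - 146, i.e. p* = 31 and q* = 71.
The ceiling of 23 is below the equilibrium price 31, so it binds.
At p = 23: qd = 133 - 2·23 = 87 and qs = 7·23 - 146 = 15.
Quantity traded falls to 15. At q = 15 the demand price is (133 - 15)/2 = 59 and the supply price is (146 + 15)/7 = 23.
Deadweight loss = ½ · (59 - 23) · (71 - 15) = ½ · 36 · 56 = 1008.

1008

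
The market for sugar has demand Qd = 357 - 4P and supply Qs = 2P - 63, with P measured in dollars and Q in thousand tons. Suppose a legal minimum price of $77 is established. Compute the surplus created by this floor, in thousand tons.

Equilibrium: 357 - 4P = 2P - 63, so 420 = 6P and P* = 70, Q* = 77.
The floor of 77 is above the equilibrium price 70, so it binds.
At P = 77: Qd = 357 - 4·77 = 49 and Qs = 2·77 - 63 = 91.
Surplus = Qs - Qd = 91 - 49 = 42.

42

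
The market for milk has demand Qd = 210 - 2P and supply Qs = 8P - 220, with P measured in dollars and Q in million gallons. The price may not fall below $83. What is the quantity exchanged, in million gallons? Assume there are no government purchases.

44

Setting quantity demanded equal to quantity supplied, 210 - 2P = 8P - 220, gives P* = 43 and Q* = 124.
The floor of 83 is above the equilibrium price 43, so it binds.
At P = 83: Qd = 210 - 2·83 = 44 and Qs = 8·83 - 220 = 444.
The quantity actually transacted is the short side, demand: 44.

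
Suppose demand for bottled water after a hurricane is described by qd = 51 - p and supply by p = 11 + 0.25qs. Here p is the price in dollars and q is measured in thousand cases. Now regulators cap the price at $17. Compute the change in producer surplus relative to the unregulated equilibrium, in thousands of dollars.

-56

Rearranging supply gives qs = 4p - 44. Equilibrium: 51 - p = 4p - 44, so 95 = 5p and p* = 19, q* = 32.
Because the ceiling (17) lies below the market-clearing price, it is binding.
At p = 17: qd = 51 - 17 = 34 and qs = 4·17 - 44 = 24.
Producer surplus without the control is ½ · (19 - 11) · 32 = 128.
With the ceiling, producers sell 24 units at 17, so PS = ½ · (17 - 11) · 24 = 72.
Change in producer surplus = 72 - 128 = -56.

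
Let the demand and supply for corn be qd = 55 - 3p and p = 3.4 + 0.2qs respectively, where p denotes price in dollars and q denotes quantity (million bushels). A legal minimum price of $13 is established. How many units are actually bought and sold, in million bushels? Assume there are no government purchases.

Rearranging supply gives qs = 5p - 17. In a free market, 55 - 3p = 5p - 17 gives the equilibrium p* = 9, q* = 28.
Since 13 > 9, the floor is binding.
At p = 13: qd = 55 - 3·13 = 16 and qs = 5·13 - 17 = 48.
The quantity actually transacted is the short side, demand: 16.

16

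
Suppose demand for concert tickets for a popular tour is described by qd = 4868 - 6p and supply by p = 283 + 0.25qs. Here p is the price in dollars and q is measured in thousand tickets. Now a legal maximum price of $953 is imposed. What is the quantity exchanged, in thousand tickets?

1268

Rearranging supply gives qs = 4p - 1132. Setting quantity demanded equal to quantity supplied, 4868 - 6p = 4p - 1132, gives p* = 600 and q* = 1268.
Since 953 is above p* = 600, the ceiling does not bind and the free-market outcome prevails.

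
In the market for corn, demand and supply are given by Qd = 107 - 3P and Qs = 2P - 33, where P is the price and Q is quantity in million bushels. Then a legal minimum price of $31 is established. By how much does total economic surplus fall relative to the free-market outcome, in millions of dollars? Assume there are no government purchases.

Equilibrium: 107 - 3P = 2P - 33, so 140 = 5P and P* = 28, Q* = 23.
Because the floor (31) lies above the market-clearing price, it is binding.
At P = 31: Qd = 107 - 3·31 = 14 and Qs = 2·31 - 33 = 29.
Quantity traded falls to 14. At Q = 14 the demand price is (107 - 14)/3 = 31 and the supply price is (33 + 14)/2 = 23.5.
Deadweight loss = ½ · (31 - 23.5) · (23 - 14) = ½ · 7.5 · 9 = 33.75.

33.75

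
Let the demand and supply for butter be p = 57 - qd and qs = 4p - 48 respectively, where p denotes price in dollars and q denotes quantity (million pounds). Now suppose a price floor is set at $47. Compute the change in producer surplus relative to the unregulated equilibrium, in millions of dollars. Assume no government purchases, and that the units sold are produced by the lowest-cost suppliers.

175.5

Rearranging demand gives qd = 57 - p. Setting quantity demanded equal to quantity supplied, 57 - p = 4p - 48, gives p* = 21 and q* = 36.
The floor of 47 is above the equilibrium price 21, so it binds.
At p = 47: qd = 57 - 47 = 10 and qs = 4·47 - 48 = 140.
Producer surplus without the control is ½ · (21 - 12) · 36 = 162.
With the floor, 10 units are sold at 47. The supply price at q = 10 is 14.5, so PS = ½ · [(47 - 12) + (47 - 14.5)] · 10 = 337.5.
Change in producer surplus = 337.5 - 162 = 175.5.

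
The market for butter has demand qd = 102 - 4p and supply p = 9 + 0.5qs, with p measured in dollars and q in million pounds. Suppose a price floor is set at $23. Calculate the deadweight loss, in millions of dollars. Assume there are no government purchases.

54

Rearranging supply gives qs = 2p - 18. In a free market, 102 - 4p = 2p - 18 gives the equilibrium p* = 20, q* = 22.
Since 23 > 20, the floor is binding.
At p = 23: qd = 102 - 4·23 = 10 and qs = 2·23 - 18 = 28.
Quantity traded falls to 10. At q = 10 the demand price is (102 - 10)/4 = 23 and the supply price is (18 + 10)/2 = 14.
Deadweight loss = ½ · (23 - 14) · (22 - 10) = ½ · 9 · 12 = 54.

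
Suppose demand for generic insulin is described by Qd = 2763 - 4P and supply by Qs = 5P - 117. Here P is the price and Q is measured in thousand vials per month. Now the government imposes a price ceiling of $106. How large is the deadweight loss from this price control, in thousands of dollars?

257602.5

In a free market, 2763 - 4P = 5P - 117 gives the equilibrium P* = 320, Q* = 1483.
Since 106 < 320, the ceiling is binding.
At P = 106: Qd = 2763 - 4·106 = 2339 and Qs = 5·106 - 117 = 413.
Quantity traded falls to 413. At Q = 413 the demand price is (2763 - 413)/4 = 587.5 and the supply price is (117 + 413)/5 = 106.
Deadweight loss = ½ · (587.5 - 106) · (1483 - 413) = ½ · 481.5 · 1070 = 257602.5.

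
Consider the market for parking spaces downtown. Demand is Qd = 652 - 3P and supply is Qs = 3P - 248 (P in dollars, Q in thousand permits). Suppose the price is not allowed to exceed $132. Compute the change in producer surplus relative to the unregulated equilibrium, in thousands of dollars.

-3150

In a free market, 652 - 3P = 3P - 248 gives the equilibrium P* = 150, Q* = 202.
Because the ceiling (132) lies below the market-clearing price, it is binding.
At P = 132: Qd = 652 - 3·132 = 256 and Qs = 3·132 - 248 = 148.
Producer surplus without the control is ½ · (150 - 248/3) · 202 = 20402/3.
With the ceiling, producers sell 148 units at 132, so PS = ½ · (132 - 248/3) · 148 = 10952/3.
Change in producer surplus = 10952/3 - 20402/3 = -3150.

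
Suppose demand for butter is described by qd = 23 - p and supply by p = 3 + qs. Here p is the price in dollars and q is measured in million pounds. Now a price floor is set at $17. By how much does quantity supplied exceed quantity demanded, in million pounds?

Rearranging supply gives qs = p - 3. Equilibrium: 23 - p = p - 3, so 26 = 2p and p* = 13, q* = 10.
Since 17 > 13, the floor is binding.
At p = 17: qd = 23 - 17 = 6 and qs = 17 - 3 = 14.
Surplus = qs - qd = 14 - 6 = 8.

8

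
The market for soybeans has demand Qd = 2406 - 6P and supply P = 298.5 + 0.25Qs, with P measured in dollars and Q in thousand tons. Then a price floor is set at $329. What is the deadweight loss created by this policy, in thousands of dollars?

0

Rearranging supply gives Qs = 4P - 1194. Equilibrium: 2406 - 6P = 4P - 1194, so 3600 = 10P and P* = 360, Q* = 246.
The floor of 329 is below the equilibrium price 360, so it is not binding; the market clears at P* = 360, Q* = 246.
Since the control does not bind, no trades are prevented and deadweight loss is zero.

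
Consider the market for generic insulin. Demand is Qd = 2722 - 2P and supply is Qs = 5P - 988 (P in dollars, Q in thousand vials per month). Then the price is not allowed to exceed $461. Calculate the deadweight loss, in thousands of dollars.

41658.75

Setting quantity demanded equal to quantity supplied, 2722 - 2P = 5P - 988, gives P* = 530 and Q* = 1662.
The ceiling of 461 is below the equilibrium price 530, so it binds.
At P = 461: Qd = 2722 - 2·461 = 1800 and Qs = 5·461 - 988 = 1317.
Quantity traded falls to 1317. At Q = 1317 the demand price is (2722 - 1317)/2 = 702.5 and the supply price is (988 + 1317)/5 = 461.
Deadweight loss = ½ · (702.5 - 461) · (1662 - 1317) = ½ · 241.5 · 345 = 41658.75.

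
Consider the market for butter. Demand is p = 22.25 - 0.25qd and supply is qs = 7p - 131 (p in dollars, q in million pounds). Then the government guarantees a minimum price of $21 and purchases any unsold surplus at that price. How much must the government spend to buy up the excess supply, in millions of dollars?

231

Rearranging demand gives qd = 89 - 4p. Without the control the market clears where 89 - 4p = 7p - 131, i.e. p* = 20 and q* = 9.
Since 21 > 20, the floor is binding.
At p = 21: qd = 89 - 4·21 = 5 and qs = 7·21 - 131 = 16.
Surplus = qs - qd = 11.
Government expenditure = surplus × support price = 11 × 21 = 231.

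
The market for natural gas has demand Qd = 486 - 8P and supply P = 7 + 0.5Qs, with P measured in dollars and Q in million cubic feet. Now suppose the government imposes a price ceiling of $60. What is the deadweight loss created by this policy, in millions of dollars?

0

Rearranging supply gives Qs = 2P - 14. Setting quantity demanded equal to quantity supplied, 486 - 8P = 2P - 14, gives P* = 50 and Q* = 86.
The ceiling of 60 is above the equilibrium price 50, so it is not binding; the market clears at P* = 50, Q* = 86.
Since the control does not bind, no trades are prevented and deadweight loss is zero.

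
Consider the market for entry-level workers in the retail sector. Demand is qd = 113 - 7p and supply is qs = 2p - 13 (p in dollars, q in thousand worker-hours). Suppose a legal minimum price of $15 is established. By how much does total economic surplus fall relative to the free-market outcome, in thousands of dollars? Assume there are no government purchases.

15.75

Setting quantity demanded equal to quantity supplied, 113 - 7p = 2p - 13, gives p* = 14 and q* = 15.
Because the floor (15) lies above the market-clearing price, it is binding.
At p = 15: qd = 113 - 7·15 = 8 and qs = 2·15 - 13 = 17.
Quantity traded falls to 8. At q = 8 the demand price is (113 - 8)/7 = 15 and the supply price is (13 + 8)/2 = 10.5.
Deadweight loss = ½ · (15 - 10.5) · (15 - 8) = ½ · 4.5 · 7 = 15.75.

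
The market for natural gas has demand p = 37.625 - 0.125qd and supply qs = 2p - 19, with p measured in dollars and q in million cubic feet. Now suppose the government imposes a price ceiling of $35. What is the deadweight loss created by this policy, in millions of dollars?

0

Rearranging demand gives qd = 301 - 8p. In a free market, 301 - 8p = 2p - 19 gives the equilibrium p* = 32, q* = 45.
The ceiling of 35 is above the equilibrium price 32, so it is not binding; the market clears at p* = 32, q* = 45.
Since the control does not bind, no trades are prevented and deadweight loss is zero.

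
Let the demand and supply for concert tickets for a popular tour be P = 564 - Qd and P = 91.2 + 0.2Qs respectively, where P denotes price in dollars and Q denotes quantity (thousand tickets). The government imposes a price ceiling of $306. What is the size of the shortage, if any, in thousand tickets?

Rearranging demand gives Qd = 564 - P; rearranging supply gives Qs = 5P - 456. Equilibrium: 564 - P = 5P - 456, so 1020 = 6P and P* = 170, Q* = 394.
Since 306 is above P* = 170, the ceiling does not bind and the free-market outcome prevails.
Since the control does not bind, there is no shortage.

0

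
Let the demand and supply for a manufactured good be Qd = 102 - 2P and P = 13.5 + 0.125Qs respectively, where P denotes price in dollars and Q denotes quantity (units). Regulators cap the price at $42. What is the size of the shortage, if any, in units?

0

Rearranging supply gives Qs = 8P - 108. In a free market, 102 - 2P = 8P - 108 gives the equilibrium P* = 21, Q* = 60.
The ceiling of 42 is above the equilibrium price 21, so it is not binding; the market clears at P* = 21, Q* = 60.
Since the control does not bind, there is no shortage.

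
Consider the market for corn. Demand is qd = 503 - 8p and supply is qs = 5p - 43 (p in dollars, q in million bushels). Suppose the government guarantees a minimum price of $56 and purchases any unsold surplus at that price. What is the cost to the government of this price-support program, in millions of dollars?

10192

Setting quantity demanded equal to quantity supplied, 503 - 8p = 5p - 43, gives p* = 42 and q* = 167.
The floor of 56 is above the equilibrium price 42, so it binds.
At p = 56: qd = 503 - 8·56 = 55 and qs = 5·56 - 43 = 237.
Surplus = qs - qd = 182.
Government expenditure = surplus × support price = 182 × 56 = 10192.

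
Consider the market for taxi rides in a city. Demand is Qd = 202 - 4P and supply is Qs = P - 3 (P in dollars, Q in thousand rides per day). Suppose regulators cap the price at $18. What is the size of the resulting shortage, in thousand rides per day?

Setting quantity demanded equal to quantity supplied, 202 - 4P = P - 3, gives P* = 41 and Q* = 38.
The ceiling of 18 is below the equilibrium price 41, so it binds.
At P = 18: Qd = 202 - 4·18 = 130 and Qs = 18 - 3 = 15.
Shortage = Qd - Qs = 130 - 15 = 115.

115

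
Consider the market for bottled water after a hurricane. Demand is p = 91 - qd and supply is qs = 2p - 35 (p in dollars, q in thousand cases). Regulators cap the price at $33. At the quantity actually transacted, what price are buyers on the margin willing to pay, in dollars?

60

Rearranging demand gives qd = 91 - p. In a free market, 91 - p = 2p - 35 gives the equilibrium p* = 42, q* = 49.
The ceiling of 33 is below the equilibrium price 42, so it binds.
At p = 33: qd = 91 - 33 = 58 and qs = 2·33 - 35 = 31.
Only 31 units reach the market. On the demand curve, the marginal buyer's willingness to pay at q = 31 is (91 - 31) = 60.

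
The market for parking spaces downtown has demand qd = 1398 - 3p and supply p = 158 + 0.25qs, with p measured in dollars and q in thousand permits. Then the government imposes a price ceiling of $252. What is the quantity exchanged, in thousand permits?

376

Rearranging supply gives qs = 4p - 632. Equilibrium: 1398 - 3p = 4p - 632, so 2030 = 7p and p* = 290, q* = 528.
The ceiling of 252 is below the equilibrium price 290, so it binds.
At p = 252: qd = 1398 - 3·252 = 642 and qs = 4·252 - 632 = 376.
The quantity actually transacted is the short side, supply: 376.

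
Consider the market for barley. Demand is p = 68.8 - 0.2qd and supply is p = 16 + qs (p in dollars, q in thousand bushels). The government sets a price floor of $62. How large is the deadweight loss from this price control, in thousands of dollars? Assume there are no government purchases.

Rearranging demand gives qd = 344 - 5p; rearranging supply gives qs = p - 16. Without the control the market clears where 344 - 5p = p - 16, i.e. p* = 60 and q* = 44.
The floor of 62 is above the equilibrium price 60, so it binds.
At p = 62: qd = 344 - 5·62 = 34 and qs = 62 - 16 = 46.
Quantity traded falls to 34. At q = 34 the demand price is (344 - 34)/5 = 62 and the supply price is 16 + 34 = 50.
Deadweight loss = ½ · (62 - 50) · (44 - 34) = ½ · 12 · 10 = 60.

60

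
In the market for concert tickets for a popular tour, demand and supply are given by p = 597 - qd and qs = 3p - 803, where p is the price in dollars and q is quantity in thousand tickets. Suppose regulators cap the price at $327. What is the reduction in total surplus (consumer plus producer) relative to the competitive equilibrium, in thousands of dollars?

Rearranging demand gives qd = 597 - p. In a free market, 597 - p = 3p - 803 gives the equilibrium p* = 350, q* = 247.
Because the ceiling (327) lies below the market-clearing price, it is binding.
At p = 327: qd = 597 - 327 = 270 and qs = 3·327 - 803 = 178.
Quantity traded falls to 178. At q = 178 the demand price is 597 - 178 = 419 and the supply price is (803 + 178)/3 = 327.
Deadweight loss = ½ · (419 - 327) · (247 - 178) = ½ · 92 · 69 = 3174.

3174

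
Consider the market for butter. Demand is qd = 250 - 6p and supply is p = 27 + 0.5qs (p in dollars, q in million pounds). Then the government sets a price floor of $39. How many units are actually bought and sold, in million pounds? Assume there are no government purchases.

16

Rearranging supply gives qs = 2p - 54. In a free market, 250 - 6p = 2p - 54 gives the equilibrium p* = 38, q* = 22.
Because the floor (39) lies above the market-clearing price, it is binding.
At p = 39: qd = 250 - 6·39 = 16 and qs = 2·39 - 54 = 24.
The quantity actually transacted is the short side, demand: 16.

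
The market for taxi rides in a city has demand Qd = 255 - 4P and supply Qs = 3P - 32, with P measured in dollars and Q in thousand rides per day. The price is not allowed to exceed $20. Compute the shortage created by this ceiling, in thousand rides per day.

147

Without the control the market clears where 255 - 4P = 3P - 32, i.e. P* = 41 and Q* = 91.
Because the ceiling (20) lies below the market-clearing price, it is binding.
At P = 20: Qd = 255 - 4·20 = 175 and Qs = 3·20 - 32 = 28.
Shortage = Qd - Qs = 175 - 28 = 147.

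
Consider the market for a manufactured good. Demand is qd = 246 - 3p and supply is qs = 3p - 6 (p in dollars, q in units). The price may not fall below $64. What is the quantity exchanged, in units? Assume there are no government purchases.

54

Equilibrium: 246 - 3p = 3p - 6, so 252 = 6p and p* = 42, q* = 120.
Since 64 > 42, the floor is binding.
At p = 64: qd = 246 - 3·64 = 54 and qs = 3·64 - 6 = 186.
The quantity actually transacted is the short side, demand: 54.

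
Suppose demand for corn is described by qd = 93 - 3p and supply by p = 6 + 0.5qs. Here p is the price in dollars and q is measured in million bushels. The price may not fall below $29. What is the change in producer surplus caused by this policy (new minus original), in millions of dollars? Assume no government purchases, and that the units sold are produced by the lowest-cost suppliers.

-96

Rearranging supply gives qs = 2p - 12. Without the control the market clears where 93 - 3p = 2p - 12, i.e. p* = 21 and q* = 30.
The floor of 29 is above the equilibrium price 21, so it binds.
At p = 29: qd = 93 - 3·29 = 6 and qs = 2·29 - 12 = 46.
Producer surplus without the control is ½ · (21 - 6) · 30 = 225.
With the floor, 6 units are sold at 29. The supply price at q = 6 is 9, so PS = ½ · [(29 - 6) + (29 - 9)] · 6 = 129.
Change in producer surplus = 129 - 225 = -96.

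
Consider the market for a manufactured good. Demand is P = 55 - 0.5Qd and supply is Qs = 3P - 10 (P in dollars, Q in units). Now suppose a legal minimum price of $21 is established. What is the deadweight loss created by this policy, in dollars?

0

Rearranging demand gives Qd = 110 - 2P. Without the control the market clears where 110 - 2P = 3P - 10, i.e. P* = 24 and Q* = 62.
The floor of 21 is below the equilibrium price 24, so it is not binding; the market clears at P* = 24, Q* = 62.
Since the control does not bind, no trades are prevented and deadweight loss is zero.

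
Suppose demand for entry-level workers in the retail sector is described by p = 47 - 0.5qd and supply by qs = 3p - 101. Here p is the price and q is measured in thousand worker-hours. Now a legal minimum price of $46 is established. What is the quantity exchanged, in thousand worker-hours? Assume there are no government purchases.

Rearranging demand gives qd = 94 - 2p. Equilibrium: 94 - 2p = 3p - 101, so 195 = 5p and p* = 39, q* = 16.
The floor of 46 is above the equilibrium price 39, so it binds.
At p = 46: qd = 94 - 2·46 = 2 and qs = 3·46 - 101 = 37.
The quantity actually transacted is the short side, demand: 2.

2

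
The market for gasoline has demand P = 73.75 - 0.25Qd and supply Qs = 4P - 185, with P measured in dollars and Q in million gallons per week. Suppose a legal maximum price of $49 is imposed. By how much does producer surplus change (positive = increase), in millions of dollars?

Rearranging demand gives Qd = 295 - 4P. Setting quantity demanded equal to quantity supplied, 295 - 4P = 4P - 185, gives P* = 60 and Q* = 55.
Since 49 < 60, the ceiling is binding.
At P = 49: Qd = 295 - 4·49 = 99 and Qs = 4·49 - 185 = 11.
Producer surplus without the control is ½ · (60 - 46.25) · 55 = 378.125.
With the ceiling, producers sell 11 units at 49, so PS = ½ · (49 - 46.25) · 11 = 15.125.
Change in producer surplus = 15.125 - 378.125 = -363.

-363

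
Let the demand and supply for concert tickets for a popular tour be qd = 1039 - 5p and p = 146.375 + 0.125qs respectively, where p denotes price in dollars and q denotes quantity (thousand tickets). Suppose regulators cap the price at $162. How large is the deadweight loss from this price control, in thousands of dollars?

Rearranging supply gives qs = 8p - 1171. Setting quantity demanded equal to quantity supplied, 1039 - 5p = 8p - 1171, gives p* = 170 and q* = 189.
Since 162 < 170, the ceiling is binding.
At p = 162: qd = 1039 - 5·162 = 229 and qs = 8·162 - 1171 = 125.
Quantity traded falls to 125. At q = 125 the demand price is (1039 - 125)/5 = 182.8 and the supply price is (1171 + 125)/8 = 162.
Deadweight loss = ½ · (182.8 - 162) · (189 - 125) = ½ · 20.8 · 64 = 665.6.

665.6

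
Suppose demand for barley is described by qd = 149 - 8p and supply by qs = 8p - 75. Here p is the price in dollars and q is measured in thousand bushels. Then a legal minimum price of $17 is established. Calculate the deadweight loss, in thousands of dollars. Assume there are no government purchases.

Without the control the market clears where 149 - 8p = 8p - 75, i.e. p* = 14 and q* = 37.
The floor of 17 is above the equilibrium price 14, so it binds.
At p = 17: qd = 149 - 8·17 = 13 and qs = 8·17 - 75 = 61.
Quantity traded falls to 13. At q = 13 the demand price is (149 - 13)/8 = 17 and the supply price is (75 + 13)/8 = 11.
Deadweight loss = ½ · (17 - 11) · (37 - 13) = ½ · 6 · 24 = 72.

72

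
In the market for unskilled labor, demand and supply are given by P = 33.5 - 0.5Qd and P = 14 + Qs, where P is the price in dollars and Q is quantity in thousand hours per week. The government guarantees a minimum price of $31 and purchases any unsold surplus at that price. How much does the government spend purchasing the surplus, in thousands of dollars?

372

Rearranging demand gives Qd = 67 - 2P; rearranging supply gives Qs = P - 14. Equilibrium: 67 - 2P = P - 14, so 81 = 3P and P* = 27, Q* = 13.
Since 31 > 27, the floor is binding.
At P = 31: Qd = 67 - 2·31 = 5 and Qs = 31 - 14 = 17.
Surplus = Qs - Qd = 12.
Government expenditure = surplus × support price = 12 × 31 = 372.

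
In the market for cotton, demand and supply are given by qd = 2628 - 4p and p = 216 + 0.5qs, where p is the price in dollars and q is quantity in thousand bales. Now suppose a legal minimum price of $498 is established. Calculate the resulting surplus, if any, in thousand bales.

Rearranging supply gives qs = 2p - 432. Without the control the market clears where 2628 - 4p = 2p - 432, i.e. p* = 510 and q* = 588.
Since 498 is below p* = 510, the floor does not bind and the free-market outcome prevails.
Since the control does not bind, there is no surplus.

0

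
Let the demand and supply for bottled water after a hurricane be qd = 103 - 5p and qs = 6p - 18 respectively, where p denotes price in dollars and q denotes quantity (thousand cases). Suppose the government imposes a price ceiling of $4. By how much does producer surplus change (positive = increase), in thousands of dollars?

Setting quantity demanded equal to quantity supplied, 103 - 5p = 6p - 18, gives p* = 11 and q* = 48.
Since 4 < 11, the ceiling is binding.
At p = 4: qd = 103 - 5·4 = 83 and qs = 6·4 - 18 = 6.
Producer surplus without the control is ½ · (11 - 3) · 48 = 192.
With the ceiling, producers sell 6 units at 4, so PS = ½ · (4 - 3) · 6 = 3.
Change in producer surplus = 3 - 192 = -189.

-189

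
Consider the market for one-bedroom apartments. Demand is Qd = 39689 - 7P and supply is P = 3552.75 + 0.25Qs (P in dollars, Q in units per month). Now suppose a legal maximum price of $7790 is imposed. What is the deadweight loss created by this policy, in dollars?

Rearranging supply gives Qs = 4P - 14211. Equilibrium: 39689 - 7P = 4P - 14211, so 53900 = 11P and P* = 4900, Q* = 5389.
Since 7790 is above P* = 4900, the ceiling does not bind and the free-market outcome prevails.
Since the control does not bind, no trades are prevented and deadweight loss is zero.

0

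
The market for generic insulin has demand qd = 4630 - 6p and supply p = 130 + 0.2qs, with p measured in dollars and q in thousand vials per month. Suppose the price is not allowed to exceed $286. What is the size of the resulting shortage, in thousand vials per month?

2134

Rearranging supply gives qs = 5p - 650. Setting quantity demanded equal to quantity supplied, 4630 - 6p = 5p - 650, gives p* = 480 and q* = 1750.
Since 286 < 480, the ceiling is binding.
At p = 286: qd = 4630 - 6·286 = 2914 and qs = 5·286 - 650 = 780.
Shortage = qd - qs = 2914 - 780 = 2134.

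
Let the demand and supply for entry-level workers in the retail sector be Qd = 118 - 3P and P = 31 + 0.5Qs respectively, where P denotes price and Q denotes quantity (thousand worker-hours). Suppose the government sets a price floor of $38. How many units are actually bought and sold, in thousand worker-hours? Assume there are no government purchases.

Rearranging supply gives Qs = 2P - 62. Setting quantity demanded equal to quantity supplied, 118 - 3P = 2P - 62, gives P* = 36 and Q* = 10.
Since 38 > 36, the floor is binding.
At P = 38: Qd = 118 - 3·38 = 4 and Qs = 2·38 - 62 = 14.
The quantity actually transacted is the short side, demand: 4.

4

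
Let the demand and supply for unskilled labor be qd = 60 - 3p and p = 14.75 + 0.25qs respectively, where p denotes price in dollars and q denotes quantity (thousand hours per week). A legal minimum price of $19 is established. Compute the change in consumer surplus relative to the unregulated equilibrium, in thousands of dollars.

-12

Rearranging supply gives qs = 4p - 59. Without the control the market clears where 60 - 3p = 4p - 59, i.e. p* = 17 and q* = 9.
The floor of 19 is above the equilibrium price 17, so it binds.
At p = 19: qd = 60 - 3·19 = 3 and qs = 4·19 - 59 = 17.
Consumer surplus without the control is ½ · (20 - 17) · 9 = 13.5.
With the floor, consumers buy 3 units at 19, so CS = ½ · (20 - 19) · 3 = 1.5.
Change in consumer surplus = 1.5 - 13.5 = -12.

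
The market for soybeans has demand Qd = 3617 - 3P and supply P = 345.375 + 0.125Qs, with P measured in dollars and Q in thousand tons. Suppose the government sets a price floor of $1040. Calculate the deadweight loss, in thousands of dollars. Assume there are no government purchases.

436425

Rearranging supply gives Qs = 8P - 2763. Equilibrium: 3617 - 3P = 8P - 2763, so 6380 = 11P and P* = 580, Q* = 1877.
Since 1040 > 580, the floor is binding.
At P = 1040: Qd = 3617 - 3·1040 = 497 and Qs = 8·1040 - 2763 = 5557.
Quantity traded falls to 497. At Q = 497 the demand price is (3617 - 497)/3 = 1040 and the supply price is (2763 + 497)/8 = 407.5.
Deadweight loss = ½ · (1040 - 407.5) · (1877 - 497) = ½ · 632.5 · 1380 = 436425.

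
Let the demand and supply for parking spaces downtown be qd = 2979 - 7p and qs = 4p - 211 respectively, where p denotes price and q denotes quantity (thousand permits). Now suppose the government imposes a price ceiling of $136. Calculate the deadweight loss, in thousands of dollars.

In a free market, 2979 - 7p = 4p - 211 gives the equilibrium p* = 290, q* = 949.
The ceiling of 136 is below the equilibrium price 290, so it binds.
At p = 136: qd = 2979 - 7·136 = 2027 and qs = 4·136 - 211 = 333.
Quantity traded falls to 333. At q = 333 the demand price is (2979 - 333)/7 = 378 and the supply price is (211 + 333)/4 = 136.
Deadweight loss = ½ · (378 - 136) · (949 - 333) = ½ · 242 · 616 = 74536.

74536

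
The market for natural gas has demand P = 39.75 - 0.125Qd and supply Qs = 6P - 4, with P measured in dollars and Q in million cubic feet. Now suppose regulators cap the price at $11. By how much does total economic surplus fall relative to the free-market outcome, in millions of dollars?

756

Rearranging demand gives Qd = 318 - 8P. Setting quantity demanded equal to quantity supplied, 318 - 8P = 6P - 4, gives P* = 23 and Q* = 134.
Since 11 < 23, the ceiling is binding.
At P = 11: Qd = 318 - 8·11 = 230 and Qs = 6·11 - 4 = 62.
Quantity traded falls to 62. At Q = 62 the demand price is (318 - 62)/8 = 32 and the supply price is (4 + 62)/6 = 11.
Deadweight loss = ½ · (32 - 11) · (134 - 62) = ½ · 21 · 72 = 756.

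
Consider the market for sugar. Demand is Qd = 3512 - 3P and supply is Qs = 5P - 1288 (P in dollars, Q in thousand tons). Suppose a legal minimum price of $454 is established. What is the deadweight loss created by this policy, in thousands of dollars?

Equilibrium: 3512 - 3P = 5P - 1288, so 4800 = 8P and P* = 600, Q* = 1712.
The floor of 454 is below the equilibrium price 600, so it is not binding; the market clears at P* = 600, Q* = 1712.
Since the control does not bind, no trades are prevented and deadweight loss is zero.

0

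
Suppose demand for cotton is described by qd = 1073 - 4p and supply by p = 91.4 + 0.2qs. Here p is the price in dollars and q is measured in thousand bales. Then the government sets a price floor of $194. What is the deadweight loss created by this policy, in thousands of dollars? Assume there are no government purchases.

2073.6

Rearranging supply gives qs = 5p - 457. Setting quantity demanded equal to quantity supplied, 1073 - 4p = 5p - 457, gives p* = 170 and q* = 393.
Since 194 > 170, the floor is binding.
At p = 194: qd = 1073 - 4·194 = 297 and qs = 5·194 - 457 = 513.
Quantity traded falls to 297. At q = 297 the demand price is (1073 - 297)/4 = 194 and the supply price is (457 + 297)/5 = 150.8.
Deadweight loss = ½ · (194 - 150.8) · (393 - 297) = ½ · 43.2 · 96 = 2073.6.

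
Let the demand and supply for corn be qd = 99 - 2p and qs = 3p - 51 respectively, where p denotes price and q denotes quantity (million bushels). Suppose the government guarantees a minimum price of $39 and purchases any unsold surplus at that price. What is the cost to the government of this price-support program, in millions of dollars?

1755

Equilibrium: 99 - 2p = 3p - 51, so 150 = 5p and p* = 30, q* = 39.
The floor of 39 is above the equilibrium price 30, so it binds.
At p = 39: qd = 99 - 2·39 = 21 and qs = 3·39 - 51 = 66.
Surplus = qs - qd = 45.
Government expenditure = surplus × support price = 45 × 39 = 1755.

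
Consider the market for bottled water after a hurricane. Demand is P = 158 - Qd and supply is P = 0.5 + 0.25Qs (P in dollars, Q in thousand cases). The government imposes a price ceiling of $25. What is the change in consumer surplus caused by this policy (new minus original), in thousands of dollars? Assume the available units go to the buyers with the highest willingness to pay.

294

Rearranging demand gives Qd = 158 - P; rearranging supply gives Qs = 4P - 2. In a free market, 158 - P = 4P - 2 gives the equilibrium P* = 32, Q* = 126.
Because the ceiling (25) lies below the market-clearing price, it is binding.
At P = 25: Qd = 158 - 25 = 133 and Qs = 4·25 - 2 = 98.
Consumer surplus without the control is ½ · (158 - 32) · 126 = 7938.
With the ceiling, 98 units are sold at 25 (assume they go to the highest-value buyers). The demand price at Q = 98 is 60, so CS = ½ · [(158 - 25) + (60 - 25)] · 98 = 8232.
Change in consumer surplus = 8232 - 7938 = 294.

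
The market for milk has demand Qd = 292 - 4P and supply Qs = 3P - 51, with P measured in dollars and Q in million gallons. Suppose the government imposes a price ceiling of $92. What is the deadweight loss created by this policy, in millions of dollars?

0

Equilibrium: 292 - 4P = 3P - 51, so 343 = 7P and P* = 49, Q* = 96.
The ceiling of 92 is above the equilibrium price 49, so it is not binding; the market clears at P* = 49, Q* = 96.
Since the control does not bind, no trades are prevented and deadweight loss is zero.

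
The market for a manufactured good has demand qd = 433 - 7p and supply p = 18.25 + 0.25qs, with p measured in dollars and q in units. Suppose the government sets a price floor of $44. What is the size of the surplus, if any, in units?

Rearranging supply gives qs = 4p - 73. Setting quantity demanded equal to quantity supplied, 433 - 7p = 4p - 73, gives p* = 46 and q* = 111.
The floor of 44 is below the equilibrium price 46, so it is not binding; the market clears at p* = 46, q* = 111.
Since the control does not bind, there is no surplus.

0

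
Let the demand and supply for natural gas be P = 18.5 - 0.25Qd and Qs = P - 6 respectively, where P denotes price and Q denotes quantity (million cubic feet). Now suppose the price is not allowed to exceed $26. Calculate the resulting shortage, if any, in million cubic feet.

Rearranging demand gives Qd = 74 - 4P. In a free market, 74 - 4P = P - 6 gives the equilibrium P* = 16, Q* = 10.
Since 26 is above P* = 16, the ceiling does not bind and the free-market outcome prevails.
Since the control does not bind, there is no shortage.

0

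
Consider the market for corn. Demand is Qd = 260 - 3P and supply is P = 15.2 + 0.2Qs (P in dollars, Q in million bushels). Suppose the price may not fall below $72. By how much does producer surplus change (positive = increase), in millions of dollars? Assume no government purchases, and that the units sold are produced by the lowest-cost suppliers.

510

Rearranging supply gives Qs = 5P - 76. Equilibrium: 260 - 3P = 5P - 76, so 336 = 8P and P* = 42, Q* = 134.
The floor of 72 is above the equilibrium price 42, so it binds.
At P = 72: Qd = 260 - 3·72 = 44 and Qs = 5·72 - 76 = 284.
Producer surplus without the control is ½ · (42 - 15.2) · 134 = 1795.6.
With the floor, 44 units are sold at 72. The supply price at Q = 44 is 24, so PS = ½ · [(72 - 15.2) + (72 - 24)] · 44 = 2305.6.
Change in producer surplus = 2305.6 - 1795.6 = 510.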